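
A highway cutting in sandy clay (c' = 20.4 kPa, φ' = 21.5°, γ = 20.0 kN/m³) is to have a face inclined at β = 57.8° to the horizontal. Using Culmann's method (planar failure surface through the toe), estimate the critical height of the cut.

Culmann's analysis gives the critical failure plane at α_cr = (β + φ')/2 = (57.8 + 21.5)/2 = 39.6°, and the critical height
H_c = (4c'/γ) · sinβ cosφ' / [1 − cos(β − φ')]
    = (4·20.4/20.0) · sin57.8°·cos21.5° / [1 − cos(36.3°)]
    = 4.080 · 0.8462·0.9304 / [1 − 0.8059]
    = 4.080 · 0.7873 / 0.1941
    = 16.55 m

H_c = 16.55 m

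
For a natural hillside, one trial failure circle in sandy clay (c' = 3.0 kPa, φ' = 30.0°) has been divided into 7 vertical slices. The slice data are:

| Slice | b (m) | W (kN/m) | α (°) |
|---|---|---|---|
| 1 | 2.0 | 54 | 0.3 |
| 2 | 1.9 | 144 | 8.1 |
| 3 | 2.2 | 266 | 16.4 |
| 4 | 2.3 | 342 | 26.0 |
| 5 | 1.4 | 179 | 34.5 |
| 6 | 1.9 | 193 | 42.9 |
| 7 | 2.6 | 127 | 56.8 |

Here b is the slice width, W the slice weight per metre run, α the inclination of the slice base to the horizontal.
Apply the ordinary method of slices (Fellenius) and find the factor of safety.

Ordinary method of slices: FS = Σ[c'·Δl_i + (W_i cosα_i)·tanφ'] / Σ W_i sinα_i, with Δl_i = b_i / cosα_i.
Slice 1: Δl = 2.0/cos0.3° = 2.000 m; N'_1 = 54·cos0.3° = 54.0; c'Δl = 6.00; W sinα = 0.3
Slice 2: Δl = 1.9/cos8.1° = 1.919 m; N'_2 = 144·cos8.1° = 142.6; c'Δl = 5.76; W sinα = 20.3
Slice 3: Δl = 2.2/cos16.4° = 2.293 m; N'_3 = 266·cos16.4° = 255.2; c'Δl = 6.88; W sinα = 75.1
Slice 4: Δl = 2.3/cos26.0° = 2.559 m; N'_4 = 342·cos26.0° = 307.4; c'Δl = 7.68; W sinα = 149.9
Slice 5: Δl = 1.4/cos34.5° = 1.699 m; N'_5 = 179·cos34.5° = 147.5; c'Δl = 5.10; W sinα = 101.4
Slice 6: Δl = 1.9/cos42.9° = 2.594 m; N'_6 = 193·cos42.9° = 141.4; c'Δl = 7.78; W sinα = 131.4
Slice 7: Δl = 2.6/cos56.8° = 4.748 m; N'_7 = 127·cos56.8° = 69.5; c'Δl = 14.24; W sinα = 106.3
Σc'Δl = 53.4 kN/m; ΣN' = 1117.6 kN/m; ΣW sinα = 584.6 kN/m
Resisting = 53.4 + 1117.6·tan30.0° = 53.4 + 645.2 = 698.7 kN/m
FS = 698.7 / 584.6 = 1.195

FS = 1.20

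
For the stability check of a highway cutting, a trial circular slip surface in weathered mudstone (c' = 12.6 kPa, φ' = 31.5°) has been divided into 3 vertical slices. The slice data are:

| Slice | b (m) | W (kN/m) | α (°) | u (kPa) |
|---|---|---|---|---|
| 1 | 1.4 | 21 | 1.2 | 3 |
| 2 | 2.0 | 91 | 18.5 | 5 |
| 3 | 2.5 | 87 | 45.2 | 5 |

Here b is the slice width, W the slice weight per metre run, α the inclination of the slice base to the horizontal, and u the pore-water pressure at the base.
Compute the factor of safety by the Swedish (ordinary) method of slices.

Ordinary method of slices: FS = Σ[c'·Δl_i + (W_i cosα_i − u_i·Δl_i)·tanφ'] / Σ W_i sinα_i, with Δl_i = b_i / cosα_i.
Slice 1: Δl = 1.4/cos1.2° = 1.400 m; N'_1 = 21·cos1.2° − 3·1.400 = 16.8; c'Δl = 17.64; W sinα = 0.4
Slice 2: Δl = 2.0/cos18.5° = 2.109 m; N'_2 = 91·cos18.5° − 5·2.109 = 75.8; c'Δl = 26.57; W sinα = 28.9
Slice 3: Δl = 2.5/cos45.2° = 3.548 m; N'_3 = 87·cos45.2° − 5·3.548 = 43.6; c'Δl = 44.70; W sinα = 61.7
Σc'Δl = 88.9 kN/m; ΣN' = 136.1 kN/m; ΣW sinα = 91.0 kN/m
Resisting = 88.9 + 136.1·tan31.5° = 88.9 + 83.4 = 172.3 kN/m
FS = 172.3 / 91.0 = 1.893

FS = 1.89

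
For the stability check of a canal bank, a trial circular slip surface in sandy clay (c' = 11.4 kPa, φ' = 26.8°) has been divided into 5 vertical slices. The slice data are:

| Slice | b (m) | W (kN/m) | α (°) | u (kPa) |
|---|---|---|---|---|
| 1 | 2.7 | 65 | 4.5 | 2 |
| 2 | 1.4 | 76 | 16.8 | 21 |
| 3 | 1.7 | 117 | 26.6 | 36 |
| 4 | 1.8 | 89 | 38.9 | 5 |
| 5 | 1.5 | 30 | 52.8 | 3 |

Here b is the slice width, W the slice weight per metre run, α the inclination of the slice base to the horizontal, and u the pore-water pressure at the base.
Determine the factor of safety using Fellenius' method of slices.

FS = 1.43

Ordinary method of slices: FS = Σ[c'·Δl_i + (W_i cosα_i − u_i·Δl_i)·tanφ'] / Σ W_i sinα_i, with Δl_i = b_i / cosα_i.
Slice 1: Δl = 2.7/cos4.5° = 2.708 m; N'_1 = 65·cos4.5° − 2·2.708 = 59.4; c'Δl = 30.88; W sinα = 5.1
Slice 2: Δl = 1.4/cos16.8° = 1.462 m; N'_2 = 76·cos16.8° − 21·1.462 = 42.0; c'Δl = 16.67; W sinα = 22.0
Slice 3: Δl = 1.7/cos26.6° = 1.901 m; N'_3 = 117·cos26.6° − 36·1.901 = 36.2; c'Δl = 21.67; W sinα = 52.4
Slice 4: Δl = 1.8/cos38.9° = 2.313 m; N'_4 = 89·cos38.9° − 5·2.313 = 57.7; c'Δl = 26.37; W sinα = 55.9
Slice 5: Δl = 1.5/cos52.8° = 2.481 m; N'_5 = 30·cos52.8° − 3·2.481 = 10.7; c'Δl = 28.28; W sinα = 23.9
Σc'Δl = 123.9 kN/m; ΣN' = 206.0 kN/m; ΣW sinα = 159.2 kN/m
Resisting = 123.9 + 206.0·tan26.8° = 123.9 + 104.1 = 227.9 kN/m
FS = 227.9 / 159.2 = 1.431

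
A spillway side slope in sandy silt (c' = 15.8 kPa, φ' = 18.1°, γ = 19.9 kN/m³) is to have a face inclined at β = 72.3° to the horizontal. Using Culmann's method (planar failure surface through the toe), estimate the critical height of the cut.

Culmann's analysis gives the critical failure plane at α_cr = (β + φ')/2 = (72.3 + 18.1)/2 = 45.2°, and the critical height
H_c = (4c'/γ) · sinβ cosφ' / [1 − cos(β − φ')]
    = (4·15.8/19.9) · sin72.3°·cos18.1° / [1 − cos(54.2°)]
    = 3.176 · 0.9527·0.9505 / [1 − 0.5850]
    = 3.176 · 0.9055 / 0.4150
    = 6.93 m

H_c = 6.93 m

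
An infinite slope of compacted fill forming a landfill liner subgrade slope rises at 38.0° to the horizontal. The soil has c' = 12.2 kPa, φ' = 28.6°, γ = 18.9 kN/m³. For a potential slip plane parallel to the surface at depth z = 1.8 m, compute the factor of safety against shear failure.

FS = 1.44

For an infinite slope with a slip plane parallel to the surface (no pore pressure): FS = [c' + γz cos²β tanφ'] / [γz sinβ cosβ].
γz = 18.9·1.8 = 34.02 kN/m²
Numerator = 12.2 + 34.02·cos²38.0°·tan28.6° = 12.2 + 34.02·0.6210·0.5452 = 23.718 kPa
Denominator = 34.02·sin38.0°·cos38.0° = 34.02·0.6157·0.7880 = 16.505 kPa
FS = 23.718 / 16.505 = 1.437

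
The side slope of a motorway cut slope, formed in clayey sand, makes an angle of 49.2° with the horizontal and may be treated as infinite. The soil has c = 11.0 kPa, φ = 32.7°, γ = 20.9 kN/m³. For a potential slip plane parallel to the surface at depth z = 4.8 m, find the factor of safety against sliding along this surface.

For an infinite slope with a slip plane parallel to the surface (no pore pressure): FS = [c + γz cos²β tanφ] / [γz sinβ cosβ].
γz = 20.9·4.8 = 100.32 kN/m²
Numerator = 11.0 + 100.32·cos²49.2°·tan32.7° = 11.0 + 100.32·0.4270·0.6420 = 38.498 kPa
Denominator = 100.32·sin49.2°·cos49.2° = 100.32·0.7570·0.6534 = 49.622 kPa
FS = 38.498 / 49.622 = 0.776

FS = 0.78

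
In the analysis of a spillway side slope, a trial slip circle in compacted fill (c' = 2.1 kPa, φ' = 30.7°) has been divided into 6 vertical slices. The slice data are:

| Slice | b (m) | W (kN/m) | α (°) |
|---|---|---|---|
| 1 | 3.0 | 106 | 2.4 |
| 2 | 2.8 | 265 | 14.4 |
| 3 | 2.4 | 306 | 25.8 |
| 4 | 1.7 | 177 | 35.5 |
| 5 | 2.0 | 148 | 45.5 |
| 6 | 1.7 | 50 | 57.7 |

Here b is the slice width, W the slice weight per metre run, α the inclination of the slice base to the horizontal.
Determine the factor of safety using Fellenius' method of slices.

Ordinary method of slices: FS = Σ[c'·Δl_i + (W_i cosα_i)·tanφ'] / Σ W_i sinα_i, with Δl_i = b_i / cosα_i.
Slice 1: Δl = 3.0/cos2.4° = 3.003 m; N'_1 = 106·cos2.4° = 105.9; c'Δl = 6.31; W sinα = 4.4
Slice 2: Δl = 2.8/cos14.4° = 2.891 m; N'_2 = 265·cos14.4° = 256.7; c'Δl = 6.07; W sinα = 65.9
Slice 3: Δl = 2.4/cos25.8° = 2.666 m; N'_3 = 306·cos25.8° = 275.5; c'Δl = 5.60; W sinα = 133.2
Slice 4: Δl = 1.7/cos35.5° = 2.088 m; N'_4 = 177·cos35.5° = 144.1; c'Δl = 4.39; W sinα = 102.8
Slice 5: Δl = 2.0/cos45.5° = 2.853 m; N'_5 = 148·cos45.5° = 103.7; c'Δl = 5.99; W sinα = 105.6
Slice 6: Δl = 1.7/cos57.7° = 3.181 m; N'_6 = 50·cos57.7° = 26.7; c'Δl = 6.68; W sinα = 42.3
Σc'Δl = 35.0 kN/m; ΣN' = 912.6 kN/m; ΣW sinα = 454.1 kN/m
Resisting = 35.0 + 912.6·tan30.7° = 35.0 + 541.9 = 576.9 kN/m
FS = 576.9 / 454.1 = 1.270

FS = 1.27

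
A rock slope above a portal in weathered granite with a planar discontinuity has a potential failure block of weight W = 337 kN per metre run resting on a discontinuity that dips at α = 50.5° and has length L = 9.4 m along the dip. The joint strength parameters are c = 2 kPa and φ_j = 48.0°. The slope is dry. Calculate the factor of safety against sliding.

Resolving the block weight along and normal to the plane and applying the Mohr–Coulomb strength on the joint:
N' = W cosα = 337·cos50.5° = 214.4 kN/m
Driving force T = W sinα = 337·sin50.5° = 260.0 kN/m
Resisting force R = c·L + N'·tanφ_j = 2·9.4 + 214.4·tan48.0° = 18.8 + 238.1 = 256.9 kN/m
FS = R / T = 256.9 / 260.0 = 0.988

FS = 0.99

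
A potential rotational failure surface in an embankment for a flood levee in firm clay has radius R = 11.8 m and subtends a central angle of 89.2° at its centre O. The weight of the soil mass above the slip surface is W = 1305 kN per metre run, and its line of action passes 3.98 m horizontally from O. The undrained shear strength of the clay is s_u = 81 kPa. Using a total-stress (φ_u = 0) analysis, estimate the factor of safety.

FS = 3.38

Taking moments about the centre O, the resisting moment is provided by the undrained shear strength acting along the arc:
Arc length L_a = R·θ = 11.8·(89.2°·π/180) = 11.8·1.5568 = 18.37 m
M_R = s_u·L_a·R = 81·18.37·11.8 = 17558.7 kN·m/m
M_D = W·d = 1305·3.98 = 5193.9 kN·m/m
FS = M_R / M_D = 17558.7 / 5193.9 = 3.381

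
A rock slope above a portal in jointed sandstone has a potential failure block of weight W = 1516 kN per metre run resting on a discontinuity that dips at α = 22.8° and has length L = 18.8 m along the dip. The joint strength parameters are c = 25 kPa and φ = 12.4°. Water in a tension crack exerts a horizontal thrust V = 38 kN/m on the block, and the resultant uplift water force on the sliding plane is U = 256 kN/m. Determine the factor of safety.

FS = 1.15

Resolving the block weight along and normal to the plane and applying the Mohr–Coulomb strength on the joint:
N' = W cosα − U − V sinα = 1516·cos22.8° − 256 − 38·sin22.8° = 1126.8 kN/m
Driving force T = W sinα + V cosα = 1516·sin22.8° + 38·cos22.8° = 622.5 kN/m
Resisting force R = c·L + N'·tanφ = 25·18.8 + 1126.8·tan12.4° = 470.0 + 247.7 = 717.7 kN/m
FS = R / T = 717.7 / 622.5 = 1.153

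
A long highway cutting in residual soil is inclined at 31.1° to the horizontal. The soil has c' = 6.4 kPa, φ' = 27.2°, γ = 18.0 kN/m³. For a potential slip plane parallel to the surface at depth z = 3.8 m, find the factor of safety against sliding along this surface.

For an infinite slope with a slip plane parallel to the surface (no pore pressure): FS = [c' + γz cos²β tanφ'] / [γz sinβ cosβ].
γz = 18.0·3.8 = 68.40 kN/m²
Numerator = 6.4 + 68.40·cos²31.1°·tan27.2° = 6.4 + 68.40·0.7332·0.5139 = 32.174 kPa
Denominator = 68.40·sin31.1°·cos31.1° = 68.40·0.5165·0.8563 = 30.253 kPa
FS = 32.174 / 30.253 = 1.064

FS = 1.06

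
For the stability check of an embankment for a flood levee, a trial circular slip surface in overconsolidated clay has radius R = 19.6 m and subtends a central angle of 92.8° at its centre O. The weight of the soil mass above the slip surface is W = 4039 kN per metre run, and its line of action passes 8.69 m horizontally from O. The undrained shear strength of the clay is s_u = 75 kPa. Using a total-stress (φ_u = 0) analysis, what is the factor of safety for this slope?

FS = 1.33

Taking moments about the centre O, the resisting moment is provided by the undrained shear strength acting along the arc:
Arc length L_a = R·θ = 19.6·(92.8°·π/180) = 19.6·1.6197 = 31.75 m
M_R = s_u·L_a·R = 75·31.75·19.6 = 46665.8 kN·m/m
M_D = W·d = 4039·8.69 = 35098.9 kN·m/m
FS = M_R / M_D = 46665.8 / 35098.9 = 1.330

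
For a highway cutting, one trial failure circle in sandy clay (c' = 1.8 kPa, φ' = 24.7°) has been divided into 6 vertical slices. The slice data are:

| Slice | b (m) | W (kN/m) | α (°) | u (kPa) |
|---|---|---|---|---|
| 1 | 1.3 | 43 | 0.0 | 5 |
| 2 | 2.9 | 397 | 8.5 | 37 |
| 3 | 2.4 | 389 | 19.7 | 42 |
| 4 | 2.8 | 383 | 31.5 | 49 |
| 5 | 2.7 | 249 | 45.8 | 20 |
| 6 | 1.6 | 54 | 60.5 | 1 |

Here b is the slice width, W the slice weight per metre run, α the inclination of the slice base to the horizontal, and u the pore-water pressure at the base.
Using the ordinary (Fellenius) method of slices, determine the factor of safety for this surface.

Ordinary method of slices: FS = Σ[c'·Δl_i + (W_i cosα_i − u_i·Δl_i)·tanφ'] / Σ W_i sinα_i, with Δl_i = b_i / cosα_i.
Slice 1: Δl = 1.3/cos0.0° = 1.300 m; N'_1 = 43·cos0.0° − 5·1.300 = 36.5; c'Δl = 2.34; W sinα = 0.0
Slice 2: Δl = 2.9/cos8.5° = 2.932 m; N'_2 = 397·cos8.5° − 37·2.932 = 284.1; c'Δl = 5.28; W sinα = 58.7
Slice 3: Δl = 2.4/cos19.7° = 2.549 m; N'_3 = 389·cos19.7° − 42·2.549 = 259.2; c'Δl = 4.59; W sinα = 131.1
Slice 4: Δl = 2.8/cos31.5° = 3.284 m; N'_4 = 383·cos31.5° − 49·3.284 = 165.6; c'Δl = 5.91; W sinα = 200.1
Slice 5: Δl = 2.7/cos45.8° = 3.873 m; N'_5 = 249·cos45.8° − 20·3.873 = 96.1; c'Δl = 6.97; W sinα = 178.5
Slice 6: Δl = 1.6/cos60.5° = 3.249 m; N'_6 = 54·cos60.5° − 1·3.249 = 23.3; c'Δl = 5.85; W sinα = 47.0
Σc'Δl = 30.9 kN/m; ΣN' = 864.9 kN/m; ΣW sinα = 615.4 kN/m
Resisting = 30.9 + 864.9·tan24.7° = 30.9 + 397.8 = 428.8 kN/m
FS = 428.8 / 615.4 = 0.697

FS = 0.70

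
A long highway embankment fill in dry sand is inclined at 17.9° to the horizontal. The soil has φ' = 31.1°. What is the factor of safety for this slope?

FS = 1.87

For a dry cohesionless infinite slope the factor of safety is FS = tanφ' / tanβ.
FS = tan31.1° / tan17.9° = 0.6032 / 0.3230 = 1.868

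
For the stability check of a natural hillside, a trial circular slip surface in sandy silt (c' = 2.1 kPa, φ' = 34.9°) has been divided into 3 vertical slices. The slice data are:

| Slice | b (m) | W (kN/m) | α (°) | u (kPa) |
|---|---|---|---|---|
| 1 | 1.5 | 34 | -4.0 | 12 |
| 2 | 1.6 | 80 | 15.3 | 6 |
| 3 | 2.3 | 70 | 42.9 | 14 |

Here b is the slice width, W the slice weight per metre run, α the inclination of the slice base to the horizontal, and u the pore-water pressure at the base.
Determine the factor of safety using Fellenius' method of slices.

FS = 1.15

Ordinary method of slices: FS = Σ[c'·Δl_i + (W_i cosα_i − u_i·Δl_i)·tanφ'] / Σ W_i sinα_i, with Δl_i = b_i / cosα_i.
Slice 1: Δl = 1.5/cos(-4.0°) = 1.504 m; N'_1 = 34·cos(-4.0°) − 12·1.504 = 15.9; c'Δl = 3.16; W sinα = -2.4
Slice 2: Δl = 1.6/cos15.3° = 1.659 m; N'_2 = 80·cos15.3° − 6·1.659 = 67.2; c'Δl = 3.48; W sinα = 21.1
Slice 3: Δl = 2.3/cos42.9° = 3.140 m; N'_3 = 70·cos42.9° − 14·3.140 = 7.3; c'Δl = 6.59; W sinα = 47.7
Σc'Δl = 13.2 kN/m; ΣN' = 90.4 kN/m; ΣW sinα = 66.4 kN/m
Resisting = 13.2 + 90.4·tan34.9° = 13.2 + 63.1 = 76.3 kN/m
FS = 76.3 / 66.4 = 1.149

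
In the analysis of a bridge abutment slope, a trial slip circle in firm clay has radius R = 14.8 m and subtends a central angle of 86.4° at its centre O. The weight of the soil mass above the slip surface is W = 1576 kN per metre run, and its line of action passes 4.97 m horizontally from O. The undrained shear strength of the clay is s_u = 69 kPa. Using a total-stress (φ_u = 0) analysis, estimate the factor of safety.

FS = 2.91

Taking moments about the centre O, the resisting moment is provided by the undrained shear strength acting along the arc:
Arc length L_a = R·θ = 14.8·(86.4°·π/180) = 14.8·1.5080 = 22.32 m
M_R = s_u·L_a·R = 69·22.32·14.8 = 22791.0 kN·m/m
M_D = W·d = 1576·4.97 = 7832.7 kN·m/m
FS = M_R / M_D = 22791.0 / 7832.7 = 2.910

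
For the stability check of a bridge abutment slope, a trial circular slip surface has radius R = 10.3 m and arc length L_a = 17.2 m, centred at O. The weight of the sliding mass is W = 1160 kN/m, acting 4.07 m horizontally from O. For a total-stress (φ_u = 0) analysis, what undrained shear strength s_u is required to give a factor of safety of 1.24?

s_u = 33.0 kPa

FS = s_u·L_a·R / (W·d), so s_u = FS·W·d / (L_a·R).
s_u = 1.24·1160·4.07 / (17.20·10.3) = 5854.3 / 177.16 = 33.05 kPa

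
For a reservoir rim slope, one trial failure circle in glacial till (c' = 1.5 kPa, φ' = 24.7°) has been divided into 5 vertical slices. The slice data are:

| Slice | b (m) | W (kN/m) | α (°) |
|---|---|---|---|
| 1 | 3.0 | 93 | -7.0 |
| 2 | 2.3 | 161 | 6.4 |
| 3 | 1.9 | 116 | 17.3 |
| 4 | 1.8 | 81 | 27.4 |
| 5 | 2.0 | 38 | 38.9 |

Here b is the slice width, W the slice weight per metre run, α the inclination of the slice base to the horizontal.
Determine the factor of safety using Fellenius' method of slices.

FS = 2.26

Ordinary method of slices: FS = Σ[c'·Δl_i + (W_i cosα_i)·tanφ'] / Σ W_i sinα_i, with Δl_i = b_i / cosα_i.
Slice 1: Δl = 3.0/cos(-7.0°) = 3.023 m; N'_1 = 93·cos(-7.0°) = 92.3; c'Δl = 4.53; W sinα = -11.3
Slice 2: Δl = 2.3/cos6.4° = 2.314 m; N'_2 = 161·cos6.4° = 160.0; c'Δl = 3.47; W sinα = 17.9
Slice 3: Δl = 1.9/cos17.3° = 1.990 m; N'_3 = 116·cos17.3° = 110.8; c'Δl = 2.99; W sinα = 34.5
Slice 4: Δl = 1.8/cos27.4° = 2.027 m; N'_4 = 81·cos27.4° = 71.9; c'Δl = 3.04; W sinα = 37.3
Slice 5: Δl = 2.0/cos38.9° = 2.570 m; N'_5 = 38·cos38.9° = 29.6; c'Δl = 3.85; W sinα = 23.9
Σc'Δl = 17.9 kN/m; ΣN' = 464.5 kN/m; ΣW sinα = 102.2 kN/m
Resisting = 17.9 + 464.5·tan24.7° = 17.9 + 213.7 = 231.6 kN/m
FS = 231.6 / 102.2 = 2.265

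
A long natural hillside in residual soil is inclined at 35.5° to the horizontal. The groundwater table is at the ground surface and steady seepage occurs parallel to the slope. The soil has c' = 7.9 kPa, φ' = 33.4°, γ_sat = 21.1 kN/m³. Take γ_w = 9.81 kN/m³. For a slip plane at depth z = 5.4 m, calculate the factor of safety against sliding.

FS = 0.64

With seepage parallel to the slope and the water table at the surface, the effective normal stress on the slip plane uses the buoyant unit weight γ' = γ_sat − γ_w while the driving shear stress uses γ_sat:
FS = [c' + γ' z cos²β tanφ'] / [γ_sat z sinβ cosβ]
γ' = 21.1 − 9.81 = 11.29 kN/m³
Numerator = 7.9 + 11.29·5.4·cos²35.5°·tan33.4° = 7.9 + 11.29·5.4·0.6628·0.6594 = 34.544 kPa
Denominator = 21.1·5.4·sin35.5°·cos35.5° = 21.1·5.4·0.5807·0.8141 = 53.866 kPa
FS = 34.544 / 53.866 = 0.641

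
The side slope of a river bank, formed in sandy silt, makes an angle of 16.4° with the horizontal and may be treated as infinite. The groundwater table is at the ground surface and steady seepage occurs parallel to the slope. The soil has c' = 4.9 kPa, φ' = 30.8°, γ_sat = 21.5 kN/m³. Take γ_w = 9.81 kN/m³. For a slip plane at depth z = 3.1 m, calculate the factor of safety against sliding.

With seepage parallel to the slope and the water table at the surface, the effective normal stress on the slip plane uses the buoyant unit weight γ' = γ_sat − γ_w while the driving shear stress uses γ_sat:
FS = [c' + γ' z cos²β tanφ'] / [γ_sat z sinβ cosβ]
γ' = 21.5 − 9.81 = 11.69 kN/m³
Numerator = 4.9 + 11.69·3.1·cos²16.4°·tan30.8° = 4.9 + 11.69·3.1·0.9203·0.5961 = 24.781 kPa
Denominator = 21.5·3.1·sin16.4°·cos16.4° = 21.5·3.1·0.2823·0.9593 = 18.052 kPa
FS = 24.781 / 18.052 = 1.373

FS = 1.37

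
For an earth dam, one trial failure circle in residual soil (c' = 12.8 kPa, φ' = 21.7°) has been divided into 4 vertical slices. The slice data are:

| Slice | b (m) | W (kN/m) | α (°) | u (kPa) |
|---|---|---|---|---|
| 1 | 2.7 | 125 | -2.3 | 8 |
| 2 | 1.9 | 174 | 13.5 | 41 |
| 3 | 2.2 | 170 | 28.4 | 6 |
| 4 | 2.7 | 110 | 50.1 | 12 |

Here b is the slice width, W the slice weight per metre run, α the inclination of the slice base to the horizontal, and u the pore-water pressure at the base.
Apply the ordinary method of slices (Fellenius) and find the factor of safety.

FS = 1.41

Ordinary method of slices: FS = Σ[c'·Δl_i + (W_i cosα_i − u_i·Δl_i)·tanφ'] / Σ W_i sinα_i, with Δl_i = b_i / cosα_i.
Slice 1: Δl = 2.7/cos(-2.3°) = 2.702 m; N'_1 = 125·cos(-2.3°) − 8·2.702 = 103.3; c'Δl = 34.59; W sinα = -5.0
Slice 2: Δl = 1.9/cos13.5° = 1.954 m; N'_2 = 174·cos13.5° − 41·1.954 = 89.1; c'Δl = 25.01; W sinα = 40.6
Slice 3: Δl = 2.2/cos28.4° = 2.501 m; N'_3 = 170·cos28.4° − 6·2.501 = 134.5; c'Δl = 32.01; W sinα = 80.9
Slice 4: Δl = 2.7/cos50.1° = 4.209 m; N'_4 = 110·cos50.1° − 12·4.209 = 20.0; c'Δl = 53.88; W sinα = 84.4
Σc'Δl = 145.5 kN/m; ΣN' = 346.9 kN/m; ΣW sinα = 200.8 kN/m
Resisting = 145.5 + 346.9·tan21.7° = 145.5 + 138.1 = 283.6 kN/m
FS = 283.6 / 200.8 = 1.412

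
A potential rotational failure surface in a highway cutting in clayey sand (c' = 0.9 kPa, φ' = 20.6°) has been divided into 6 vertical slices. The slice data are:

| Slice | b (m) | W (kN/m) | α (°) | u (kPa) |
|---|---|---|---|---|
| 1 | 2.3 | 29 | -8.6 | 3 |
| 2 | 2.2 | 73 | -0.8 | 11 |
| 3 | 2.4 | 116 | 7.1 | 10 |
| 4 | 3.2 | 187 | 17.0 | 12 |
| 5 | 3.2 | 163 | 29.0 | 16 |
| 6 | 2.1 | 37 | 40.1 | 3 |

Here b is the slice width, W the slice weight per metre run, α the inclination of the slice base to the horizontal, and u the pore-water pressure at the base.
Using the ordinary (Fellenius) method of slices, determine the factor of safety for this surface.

Ordinary method of slices: FS = Σ[c'·Δl_i + (W_i cosα_i − u_i·Δl_i)·tanφ'] / Σ W_i sinα_i, with Δl_i = b_i / cosα_i.
Slice 1: Δl = 2.3/cos(-8.6°) = 2.326 m; N'_1 = 29·cos(-8.6°) − 3·2.326 = 21.7; c'Δl = 2.09; W sinα = -4.3
Slice 2: Δl = 2.2/cos(-0.8°) = 2.200 m; N'_2 = 73·cos(-0.8°) − 11·2.200 = 48.8; c'Δl = 1.98; W sinα = -1.0
Slice 3: Δl = 2.4/cos7.1° = 2.419 m; N'_3 = 116·cos7.1° − 10·2.419 = 90.9; c'Δl = 2.18; W sinα = 14.3
Slice 4: Δl = 3.2/cos17.0° = 3.346 m; N'_4 = 187·cos17.0° − 12·3.346 = 138.7; c'Δl = 3.01; W sinα = 54.7
Slice 5: Δl = 3.2/cos29.0° = 3.659 m; N'_5 = 163·cos29.0° − 16·3.659 = 84.0; c'Δl = 3.29; W sinα = 79.0
Slice 6: Δl = 2.1/cos40.1° = 2.745 m; N'_6 = 37·cos40.1° − 3·2.745 = 20.1; c'Δl = 2.47; W sinα = 23.8
Σc'Δl = 15.0 kN/m; ΣN' = 404.2 kN/m; ΣW sinα = 166.5 kN/m
Resisting = 15.0 + 404.2·tan20.6° = 15.0 + 151.9 = 166.9 kN/m
FS = 166.9 / 166.5 = 1.003

FS = 1.00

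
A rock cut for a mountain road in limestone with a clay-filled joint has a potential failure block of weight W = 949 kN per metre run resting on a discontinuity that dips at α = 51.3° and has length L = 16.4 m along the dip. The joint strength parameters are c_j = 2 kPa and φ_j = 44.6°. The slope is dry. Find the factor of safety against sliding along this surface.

Resolving the block weight along and normal to the plane and applying the Mohr–Coulomb strength on the joint:
N' = W cosα = 949·cos51.3° = 593.4 kN/m
Driving force T = W sinα = 949·sin51.3° = 740.6 kN/m
Resisting force R = c_j·L + N'·tanφ_j = 2·16.4 + 593.4·tan44.6° = 32.8 + 585.1 = 617.9 kN/m
FS = R / T = 617.9 / 740.6 = 0.834

FS = 0.83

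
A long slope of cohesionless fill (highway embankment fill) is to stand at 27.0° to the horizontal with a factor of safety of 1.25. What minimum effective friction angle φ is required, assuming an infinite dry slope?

φ = 32.5°

FS = tanφ/tanβ ⇒ tanφ = FS · tanβ = 1.25 · tan27.0° = 0.6369
φ = arctan(0.6369) = 32.49°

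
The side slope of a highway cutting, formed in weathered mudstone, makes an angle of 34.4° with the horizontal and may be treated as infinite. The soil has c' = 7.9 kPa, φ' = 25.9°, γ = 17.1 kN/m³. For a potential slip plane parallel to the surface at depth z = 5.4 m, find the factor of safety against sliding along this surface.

FS = 0.89

For an infinite slope with a slip plane parallel to the surface (no pore pressure): FS = [c' + γz cos²β tanφ'] / [γz sinβ cosβ].
γz = 17.1·5.4 = 92.34 kN/m²
Numerator = 7.9 + 92.34·cos²34.4°·tan25.9° = 7.9 + 92.34·0.6808·0.4856 = 38.426 kPa
Denominator = 92.34·sin34.4°·cos34.4° = 92.34·0.5650·0.8251 = 43.045 kPa
FS = 38.426 / 43.045 = 0.893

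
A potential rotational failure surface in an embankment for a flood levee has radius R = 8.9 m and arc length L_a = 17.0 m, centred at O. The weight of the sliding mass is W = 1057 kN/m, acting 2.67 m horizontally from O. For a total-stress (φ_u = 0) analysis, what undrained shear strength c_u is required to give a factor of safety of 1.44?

FS = c_u·L_a·R / (W·d), so c_u = FS·W·d / (L_a·R).
c_u = 1.44·1057·2.67 / (17.00·8.9) = 4064.0 / 151.30 = 26.86 kPa

c_u = 26.9 kPa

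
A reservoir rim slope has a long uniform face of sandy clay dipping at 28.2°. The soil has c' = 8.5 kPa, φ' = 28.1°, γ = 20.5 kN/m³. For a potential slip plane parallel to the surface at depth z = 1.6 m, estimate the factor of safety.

FS = 1.62

For an infinite slope with a slip plane parallel to the surface (no pore pressure): FS = [c' + γz cos²β tanφ'] / [γz sinβ cosβ].
γz = 20.5·1.6 = 32.80 kN/m²
Numerator = 8.5 + 32.80·cos²28.2°·tan28.1° = 8.5 + 32.80·0.7767·0.5340 = 22.103 kPa
Denominator = 32.80·sin28.2°·cos28.2° = 32.80·0.4726·0.8813 = 13.660 kPa
FS = 22.103 / 13.660 = 1.618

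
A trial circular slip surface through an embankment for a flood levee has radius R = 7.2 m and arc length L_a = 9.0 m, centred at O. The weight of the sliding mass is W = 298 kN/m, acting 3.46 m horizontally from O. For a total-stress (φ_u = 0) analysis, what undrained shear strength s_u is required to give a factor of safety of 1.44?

s_u = 22.9 kPa

FS = s_u·L_a·R / (W·d), so s_u = FS·W·d / (L_a·R).
s_u = 1.44·298·3.46 / (9.00·7.2) = 1484.8 / 64.80 = 22.91 kPa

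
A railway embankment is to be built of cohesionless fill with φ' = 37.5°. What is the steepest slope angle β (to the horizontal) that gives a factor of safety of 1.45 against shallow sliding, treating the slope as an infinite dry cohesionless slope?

β = 27.9°

For an infinite dry cohesionless slope FS = tanφ'/tanβ, so tanβ = tanφ' / FS.
tanβ = tan37.5° / 1.45 = 0.7673 / 1.45 = 0.5292
β = arctan(0.5292) = 27.89°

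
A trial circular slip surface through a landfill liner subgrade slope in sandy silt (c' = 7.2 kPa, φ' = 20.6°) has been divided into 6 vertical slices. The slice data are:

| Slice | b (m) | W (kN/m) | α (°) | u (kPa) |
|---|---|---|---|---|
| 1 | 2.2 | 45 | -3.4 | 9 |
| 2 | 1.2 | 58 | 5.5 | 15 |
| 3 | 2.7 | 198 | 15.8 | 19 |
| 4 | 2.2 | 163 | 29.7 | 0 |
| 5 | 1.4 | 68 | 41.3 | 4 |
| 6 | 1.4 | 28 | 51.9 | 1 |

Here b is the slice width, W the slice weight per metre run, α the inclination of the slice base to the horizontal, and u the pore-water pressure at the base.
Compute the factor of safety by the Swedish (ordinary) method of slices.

Ordinary method of slices: FS = Σ[c'·Δl_i + (W_i cosα_i − u_i·Δl_i)·tanφ'] / Σ W_i sinα_i, with Δl_i = b_i / cosα_i.
Slice 1: Δl = 2.2/cos(-3.4°) = 2.204 m; N'_1 = 45·cos(-3.4°) − 9·2.204 = 25.1; c'Δl = 15.87; W sinα = -2.7
Slice 2: Δl = 1.2/cos5.5° = 1.206 m; N'_2 = 58·cos5.5° − 15·1.206 = 39.6; c'Δl = 8.68; W sinα = 5.6
Slice 3: Δl = 2.7/cos15.8° = 2.806 m; N'_3 = 198·cos15.8° − 19·2.806 = 137.2; c'Δl = 20.20; W sinα = 53.9
Slice 4: Δl = 2.2/cos29.7° = 2.533 m; N'_4 = 163·cos29.7° − 0·2.533 = 141.6; c'Δl = 18.24; W sinα = 80.8
Slice 5: Δl = 1.4/cos41.3° = 1.864 m; N'_5 = 68·cos41.3° − 4·1.864 = 43.6; c'Δl = 13.42; W sinα = 44.9
Slice 6: Δl = 1.4/cos51.9° = 2.269 m; N'_6 = 28·cos51.9° − 1·2.269 = 15.0; c'Δl = 16.34; W sinα = 22.0
Σc'Δl = 92.7 kN/m; ΣN' = 402.2 kN/m; ΣW sinα = 204.5 kN/m
Resisting = 92.7 + 402.2·tan20.6° = 92.7 + 151.2 = 243.9 kN/m
FS = 243.9 / 204.5 = 1.193

FS = 1.19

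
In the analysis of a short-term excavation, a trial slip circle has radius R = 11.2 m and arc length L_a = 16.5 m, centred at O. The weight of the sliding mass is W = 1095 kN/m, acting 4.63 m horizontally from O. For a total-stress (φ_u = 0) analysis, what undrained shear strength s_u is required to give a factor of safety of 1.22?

FS = s_u·L_a·R / (W·d), so s_u = FS·W·d / (L_a·R).
s_u = 1.22·1095·4.63 / (16.50·11.2) = 6185.2 / 184.80 = 33.47 kPa

s_u = 33.5 kPa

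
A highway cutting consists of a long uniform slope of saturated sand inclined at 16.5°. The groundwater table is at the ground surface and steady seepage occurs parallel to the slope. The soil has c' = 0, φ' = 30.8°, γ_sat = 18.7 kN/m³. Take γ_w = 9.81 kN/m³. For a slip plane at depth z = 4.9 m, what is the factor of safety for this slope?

With seepage parallel to the slope and the water table at the surface, the effective normal stress on the slip plane uses the buoyant unit weight γ' = γ_sat − γ_w while the driving shear stress uses γ_sat:
FS = [c' + γ' z cos²β tanφ'] / [γ_sat z sinβ cosβ]
(For c' = 0 this reduces to FS = (γ'/γ_sat)·tanφ'/tanβ.)
γ' = 18.7 − 9.81 = 8.89 kN/m³
Numerator = 0.0 + 8.89·4.9·cos²16.5°·tan30.8° = 0.0 + 8.89·4.9·0.9193·0.5961 = 23.873 kPa
Denominator = 18.7·4.9·sin16.5°·cos16.5° = 18.7·4.9·0.2840·0.9588 = 24.953 kPa
FS = 23.873 / 24.953 = 0.957

FS = 0.96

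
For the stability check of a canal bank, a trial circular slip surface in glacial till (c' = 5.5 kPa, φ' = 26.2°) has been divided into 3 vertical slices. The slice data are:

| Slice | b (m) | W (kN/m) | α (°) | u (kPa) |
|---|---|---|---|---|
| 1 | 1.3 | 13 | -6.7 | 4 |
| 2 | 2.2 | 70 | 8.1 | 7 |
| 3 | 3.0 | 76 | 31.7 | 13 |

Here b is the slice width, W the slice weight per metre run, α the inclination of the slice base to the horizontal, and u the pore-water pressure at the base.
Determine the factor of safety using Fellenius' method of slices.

FS = 1.62

Ordinary method of slices: FS = Σ[c'·Δl_i + (W_i cosα_i − u_i·Δl_i)·tanφ'] / Σ W_i sinα_i, with Δl_i = b_i / cosα_i.
Slice 1: Δl = 1.3/cos(-6.7°) = 1.309 m; N'_1 = 13·cos(-6.7°) − 4·1.309 = 7.7; c'Δl = 7.20; W sinα = -1.5
Slice 2: Δl = 2.2/cos8.1° = 2.222 m; N'_2 = 70·cos8.1° − 7·2.222 = 53.7; c'Δl = 12.22; W sinα = 9.9
Slice 3: Δl = 3.0/cos31.7° = 3.526 m; N'_3 = 76·cos31.7° − 13·3.526 = 18.8; c'Δl = 19.39; W sinα = 39.9
Σc'Δl = 38.8 kN/m; ΣN' = 80.2 kN/m; ΣW sinα = 48.3 kN/m
Resisting = 38.8 + 80.2·tan26.2° = 38.8 + 39.5 = 78.3 kN/m
FS = 78.3 / 48.3 = 1.622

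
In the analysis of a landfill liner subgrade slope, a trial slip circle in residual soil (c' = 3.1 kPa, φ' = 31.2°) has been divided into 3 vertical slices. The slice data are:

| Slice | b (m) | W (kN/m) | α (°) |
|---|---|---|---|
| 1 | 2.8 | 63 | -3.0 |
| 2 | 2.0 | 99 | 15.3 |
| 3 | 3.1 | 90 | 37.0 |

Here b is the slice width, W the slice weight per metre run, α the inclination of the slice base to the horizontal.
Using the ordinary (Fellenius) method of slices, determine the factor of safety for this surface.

FS = 2.16

Ordinary method of slices: FS = Σ[c'·Δl_i + (W_i cosα_i)·tanφ'] / Σ W_i sinα_i, with Δl_i = b_i / cosα_i.
Slice 1: Δl = 2.8/cos(-3.0°) = 2.804 m; N'_1 = 63·cos(-3.0°) = 62.9; c'Δl = 8.69; W sinα = -3.3
Slice 2: Δl = 2.0/cos15.3° = 2.073 m; N'_2 = 99·cos15.3° = 95.5; c'Δl = 6.43; W sinα = 26.1
Slice 3: Δl = 3.1/cos37.0° = 3.882 m; N'_3 = 90·cos37.0° = 71.9; c'Δl = 12.03; W sinα = 54.2
Σc'Δl = 27.2 kN/m; ΣN' = 230.3 kN/m; ΣW sinα = 77.0 kN/m
Resisting = 27.2 + 230.3·tan31.2° = 27.2 + 139.5 = 166.6 kN/m
FS = 166.6 / 77.0 = 2.164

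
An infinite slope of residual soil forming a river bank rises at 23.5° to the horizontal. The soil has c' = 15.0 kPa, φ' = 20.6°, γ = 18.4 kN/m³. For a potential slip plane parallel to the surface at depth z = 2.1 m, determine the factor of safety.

For an infinite slope with a slip plane parallel to the surface (no pore pressure): FS = [c' + γz cos²β tanφ'] / [γz sinβ cosβ].
γz = 18.4·2.1 = 38.64 kN/m²
Numerator = 15.0 + 38.64·cos²23.5°·tan20.6° = 15.0 + 38.64·0.8410·0.3759 = 27.215 kPa
Denominator = 38.64·sin23.5°·cos23.5° = 38.64·0.3987·0.9171 = 14.130 kPa
FS = 27.215 / 14.130 = 1.926

FS = 1.93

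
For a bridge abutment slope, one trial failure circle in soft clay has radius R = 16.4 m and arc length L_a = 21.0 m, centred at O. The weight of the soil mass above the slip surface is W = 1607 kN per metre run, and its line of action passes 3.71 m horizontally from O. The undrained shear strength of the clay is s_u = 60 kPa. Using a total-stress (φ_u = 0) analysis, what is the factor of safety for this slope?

FS = 3.47

Taking moments about the centre O, the resisting moment is provided by the undrained shear strength acting along the arc:
M_R = s_u·L_a·R = 60·21.00·16.4 = 20664.0 kN·m/m
M_D = W·d = 1607·3.71 = 5962.0 kN·m/m
FS = M_R / M_D = 20664.0 / 5962.0 = 3.466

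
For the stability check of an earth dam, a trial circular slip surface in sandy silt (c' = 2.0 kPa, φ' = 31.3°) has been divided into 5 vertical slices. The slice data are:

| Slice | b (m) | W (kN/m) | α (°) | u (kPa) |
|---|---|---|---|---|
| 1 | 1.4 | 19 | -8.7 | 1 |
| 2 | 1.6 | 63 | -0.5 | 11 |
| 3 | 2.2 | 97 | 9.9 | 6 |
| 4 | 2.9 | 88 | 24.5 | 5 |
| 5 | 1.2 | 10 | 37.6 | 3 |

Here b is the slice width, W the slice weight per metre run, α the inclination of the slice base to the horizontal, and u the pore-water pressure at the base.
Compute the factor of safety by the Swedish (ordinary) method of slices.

FS = 2.67

Ordinary method of slices: FS = Σ[c'·Δl_i + (W_i cosα_i − u_i·Δl_i)·tanφ'] / Σ W_i sinα_i, with Δl_i = b_i / cosα_i.
Slice 1: Δl = 1.4/cos(-8.7°) = 1.416 m; N'_1 = 19·cos(-8.7°) − 1·1.416 = 17.4; c'Δl = 2.83; W sinα = -2.9
Slice 2: Δl = 1.6/cos(-0.5°) = 1.600 m; N'_2 = 63·cos(-0.5°) − 11·1.600 = 45.4; c'Δl = 3.20; W sinα = -0.5
Slice 3: Δl = 2.2/cos9.9° = 2.233 m; N'_3 = 97·cos9.9° − 6·2.233 = 82.2; c'Δl = 4.47; W sinα = 16.7
Slice 4: Δl = 2.9/cos24.5° = 3.187 m; N'_4 = 88·cos24.5° − 5·3.187 = 64.1; c'Δl = 6.37; W sinα = 36.5
Slice 5: Δl = 1.2/cos37.6° = 1.515 m; N'_5 = 10·cos37.6° − 3·1.515 = 3.4; c'Δl = 3.03; W sinα = 6.1
Σc'Δl = 19.9 kN/m; ΣN' = 212.4 kN/m; ΣW sinα = 55.8 kN/m
Resisting = 19.9 + 212.4·tan31.3° = 19.9 + 129.2 = 149.1 kN/m
FS = 149.1 / 55.8 = 2.669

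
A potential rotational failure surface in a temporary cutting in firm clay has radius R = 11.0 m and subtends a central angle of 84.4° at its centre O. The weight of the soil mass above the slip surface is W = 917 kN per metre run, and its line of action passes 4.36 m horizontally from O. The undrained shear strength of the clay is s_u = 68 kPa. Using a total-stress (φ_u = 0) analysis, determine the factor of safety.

FS = 3.03

Taking moments about the centre O, the resisting moment is provided by the undrained shear strength acting along the arc:
Arc length L_a = R·θ = 11.0·(84.4°·π/180) = 11.0·1.4731 = 16.20 m
M_R = s_u·L_a·R = 68·16.20·11.0 = 12120.3 kN·m/m
M_D = W·d = 917·4.36 = 3998.1 kN·m/m
FS = M_R / M_D = 12120.3 / 3998.1 = 3.032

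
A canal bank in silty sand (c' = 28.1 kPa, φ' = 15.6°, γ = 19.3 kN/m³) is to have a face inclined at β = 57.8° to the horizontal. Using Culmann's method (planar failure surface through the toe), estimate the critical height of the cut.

Culmann's analysis gives the critical failure plane at α_cr = (β + φ')/2 = (57.8 + 15.6)/2 = 36.7°, and the critical height
H_c = (4c'/γ) · sinβ cosφ' / [1 − cos(β − φ')]
    = (4·28.1/19.3) · sin57.8°·cos15.6° / [1 − cos(42.2°)]
    = 5.824 · 0.8462·0.9632 / [1 − 0.7408]
    = 5.824 · 0.8150 / 0.2592
    = 18.31 m

H_c = 18.31 m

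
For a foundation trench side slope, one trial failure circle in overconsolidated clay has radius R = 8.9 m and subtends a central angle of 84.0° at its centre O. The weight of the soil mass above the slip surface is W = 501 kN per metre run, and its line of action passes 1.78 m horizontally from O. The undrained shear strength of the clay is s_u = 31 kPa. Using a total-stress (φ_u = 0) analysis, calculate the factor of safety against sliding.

Taking moments about the centre O, the resisting moment is provided by the undrained shear strength acting along the arc:
Arc length L_a = R·θ = 8.9·(84.0°·π/180) = 8.9·1.4661 = 13.05 m
M_R = s_u·L_a·R = 31·13.05·8.9 = 3600.0 kN·m/m
M_D = W·d = 501·1.78 = 891.8 kN·m/m
FS = M_R / M_D = 3600.0 / 891.8 = 4.037

FS = 4.04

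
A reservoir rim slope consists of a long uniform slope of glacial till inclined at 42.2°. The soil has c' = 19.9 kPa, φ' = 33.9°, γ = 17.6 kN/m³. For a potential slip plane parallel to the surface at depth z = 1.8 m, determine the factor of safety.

FS = 2.00

For an infinite slope with a slip plane parallel to the surface (no pore pressure): FS = [c' + γz cos²β tanφ'] / [γz sinβ cosβ].
γz = 17.6·1.8 = 31.68 kN/m²
Numerator = 19.9 + 31.68·cos²42.2°·tan33.9° = 19.9 + 31.68·0.5488·0.6720 = 31.583 kPa
Denominator = 31.68·sin42.2°·cos42.2° = 31.68·0.6717·0.7408 = 15.764 kPa
FS = 31.583 / 15.764 = 2.003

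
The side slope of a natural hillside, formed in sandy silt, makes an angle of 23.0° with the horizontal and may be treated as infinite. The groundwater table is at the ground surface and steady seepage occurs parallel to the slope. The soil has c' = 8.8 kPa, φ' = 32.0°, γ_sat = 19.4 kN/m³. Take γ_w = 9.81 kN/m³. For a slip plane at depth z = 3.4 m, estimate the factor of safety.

FS = 1.10

With seepage parallel to the slope and the water table at the surface, the effective normal stress on the slip plane uses the buoyant unit weight γ' = γ_sat − γ_w while the driving shear stress uses γ_sat:
FS = [c' + γ' z cos²β tanφ'] / [γ_sat z sinβ cosβ]
γ' = 19.4 − 9.81 = 9.59 kN/m³
Numerator = 8.8 + 9.59·3.4·cos²23.0°·tan32.0° = 8.8 + 9.59·3.4·0.8473·0.6249 = 26.064 kPa
Denominator = 19.4·3.4·sin23.0°·cos23.0° = 19.4·3.4·0.3907·0.9205 = 23.724 kPa
FS = 26.064 / 23.724 = 1.099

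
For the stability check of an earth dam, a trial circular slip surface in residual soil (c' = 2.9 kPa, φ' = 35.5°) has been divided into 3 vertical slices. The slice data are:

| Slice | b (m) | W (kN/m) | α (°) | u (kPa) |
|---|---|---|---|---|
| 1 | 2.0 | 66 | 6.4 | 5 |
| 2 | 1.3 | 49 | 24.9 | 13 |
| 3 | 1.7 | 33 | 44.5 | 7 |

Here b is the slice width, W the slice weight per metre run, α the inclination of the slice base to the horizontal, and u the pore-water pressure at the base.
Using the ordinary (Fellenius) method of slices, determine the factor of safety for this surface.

Ordinary method of slices: FS = Σ[c'·Δl_i + (W_i cosα_i − u_i·Δl_i)·tanφ'] / Σ W_i sinα_i, with Δl_i = b_i / cosα_i.
Slice 1: Δl = 2.0/cos6.4° = 2.013 m; N'_1 = 66·cos6.4° − 5·2.013 = 55.5; c'Δl = 5.84; W sinα = 7.4
Slice 2: Δl = 1.3/cos24.9° = 1.433 m; N'_2 = 49·cos24.9° − 13·1.433 = 25.8; c'Δl = 4.16; W sinα = 20.6
Slice 3: Δl = 1.7/cos44.5° = 2.383 m; N'_3 = 33·cos44.5° − 7·2.383 = 6.9; c'Δl = 6.91; W sinα = 23.1
Σc'Δl = 16.9 kN/m; ΣN' = 88.2 kN/m; ΣW sinα = 51.1 kN/m
Resisting = 16.9 + 88.2·tan35.5° = 16.9 + 62.9 = 79.8 kN/m
FS = 79.8 / 51.1 = 1.561

FS = 1.56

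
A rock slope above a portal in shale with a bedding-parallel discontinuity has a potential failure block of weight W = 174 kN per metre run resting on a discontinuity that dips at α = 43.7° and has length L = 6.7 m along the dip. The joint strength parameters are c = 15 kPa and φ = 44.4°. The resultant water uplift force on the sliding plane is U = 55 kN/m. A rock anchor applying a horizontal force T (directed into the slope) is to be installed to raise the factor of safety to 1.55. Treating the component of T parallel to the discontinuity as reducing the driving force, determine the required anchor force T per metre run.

Resolving forces along and normal to the sliding plane, with the horizontal anchor force T adding T·sinα to the effective normal force and T·cosα acting up the plane against the driving force:
FS = [cL + (W cosα − U + T sinα) tanφ] / [W sinα − T cosα]
Without the anchor: N' = 70.8 kN/m, driving T_d = 120.2 kN/m, resisting R = 15·6.7 + 70.8·tan44.4° = 169.8 kN/m, FS = 1.41.
Setting FS = 1.55 and solving for T:
1.55·(120.2 − T cos43.7°) = 169.8 + T sin43.7°·tan44.4°
T·(sin43.7°·tan44.4° + 1.55·cos43.7°) = 1.55·120.2 − 169.8
T·(0.6909·0.9793 + 1.55·0.7230) = 186.3 − 169.8 = 16.5
T·1.7972 = 16.5
T = 9.2 kN/m

T = 9 kN/m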